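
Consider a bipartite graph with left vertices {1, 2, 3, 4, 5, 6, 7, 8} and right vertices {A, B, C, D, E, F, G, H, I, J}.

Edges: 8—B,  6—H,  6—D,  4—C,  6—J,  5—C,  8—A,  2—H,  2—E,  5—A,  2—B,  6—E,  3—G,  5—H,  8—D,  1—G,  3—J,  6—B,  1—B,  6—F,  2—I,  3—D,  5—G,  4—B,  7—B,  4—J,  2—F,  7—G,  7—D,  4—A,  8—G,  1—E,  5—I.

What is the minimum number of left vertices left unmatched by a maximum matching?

One maximum matching: 1–E, 2–H, 3–D, 4–C, 5–A, 6–J, 7–G, 8–B.
This saturates every left vertex, so 8 is the maximum.
That matches 8 of the 8, leaving 0 unmatched; no matching can do better.

0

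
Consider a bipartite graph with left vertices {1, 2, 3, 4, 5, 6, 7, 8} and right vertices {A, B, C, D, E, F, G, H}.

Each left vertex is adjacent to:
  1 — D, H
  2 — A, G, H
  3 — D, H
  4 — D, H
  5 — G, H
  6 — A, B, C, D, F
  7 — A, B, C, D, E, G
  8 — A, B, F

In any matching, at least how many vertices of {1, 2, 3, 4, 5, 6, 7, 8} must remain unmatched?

1

A valid assignment of size 7: 1–H, 2–A, 3–D, 5–G, 6–F, 7–E, 8–B.
The set {1, 3, 4} has only 2 neighbours ({D, H}), so by Hall's theorem at most 7 of the 8 left vertices can be matched.
That matches 7 of the 8, leaving 1 unmatched; no matching can do better.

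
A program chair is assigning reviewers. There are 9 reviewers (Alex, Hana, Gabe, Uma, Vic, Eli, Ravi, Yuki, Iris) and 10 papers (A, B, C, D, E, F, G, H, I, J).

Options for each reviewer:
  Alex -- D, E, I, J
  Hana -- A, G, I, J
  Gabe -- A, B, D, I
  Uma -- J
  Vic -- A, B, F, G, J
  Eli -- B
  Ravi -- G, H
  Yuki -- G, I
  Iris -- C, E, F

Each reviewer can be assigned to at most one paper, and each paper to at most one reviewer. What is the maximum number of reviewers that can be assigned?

9

For example, pair Alex→D, Hana→A, Gabe→I, Uma→J, Vic→F, Eli→B, Ravi→H, Yuki→G, Iris→E.
All 9 reviewers are matched, so no larger matching exists.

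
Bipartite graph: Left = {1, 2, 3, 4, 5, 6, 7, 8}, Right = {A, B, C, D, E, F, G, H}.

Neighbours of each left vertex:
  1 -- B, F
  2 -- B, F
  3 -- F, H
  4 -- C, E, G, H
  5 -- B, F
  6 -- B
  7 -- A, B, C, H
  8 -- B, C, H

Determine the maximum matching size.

A valid assignment of size 6: 1–F, 2–B, 3–H, 4–E, 7–A, 8–C.
The set {1, 2, 5, 6} has only 2 neighbours ({B, F}), so by Hall's theorem at most 6 of the 8 left vertices can be matched.

6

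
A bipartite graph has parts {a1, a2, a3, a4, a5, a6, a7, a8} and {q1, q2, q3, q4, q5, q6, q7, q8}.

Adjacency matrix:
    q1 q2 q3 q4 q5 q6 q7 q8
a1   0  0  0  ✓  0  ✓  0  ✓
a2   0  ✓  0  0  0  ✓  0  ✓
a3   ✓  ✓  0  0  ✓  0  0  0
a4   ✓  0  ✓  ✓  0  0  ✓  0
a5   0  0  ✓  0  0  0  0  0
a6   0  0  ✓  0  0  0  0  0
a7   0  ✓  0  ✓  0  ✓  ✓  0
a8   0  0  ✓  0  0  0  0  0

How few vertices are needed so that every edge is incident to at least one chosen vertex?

6

The 6 edges a1–q8, a2–q2, a3–q5, a4–q4, a5–q3, a7–q6 form a matching, so any vertex cover needs at least 6 vertices (one per matched edge).
Conversely {a1, a2, a3, a4, a7, q3} meets every edge and has exactly 6 vertices, so 6 is optimal.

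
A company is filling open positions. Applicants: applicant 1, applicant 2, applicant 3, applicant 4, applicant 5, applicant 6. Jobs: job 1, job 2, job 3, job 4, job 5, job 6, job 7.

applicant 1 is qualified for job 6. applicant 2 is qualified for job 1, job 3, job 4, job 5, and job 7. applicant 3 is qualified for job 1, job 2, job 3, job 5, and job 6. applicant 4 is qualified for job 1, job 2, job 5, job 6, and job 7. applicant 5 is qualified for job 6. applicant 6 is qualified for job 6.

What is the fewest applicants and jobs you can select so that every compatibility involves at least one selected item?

4

A maximum matching has 4 edges (e.g. applicant 1–job 6, applicant 2–job 7, applicant 3–job 1, applicant 4–job 5).
By König's theorem the minimum vertex cover has the same size. One such cover is {applicant 2, applicant 3, applicant 4, job 6}.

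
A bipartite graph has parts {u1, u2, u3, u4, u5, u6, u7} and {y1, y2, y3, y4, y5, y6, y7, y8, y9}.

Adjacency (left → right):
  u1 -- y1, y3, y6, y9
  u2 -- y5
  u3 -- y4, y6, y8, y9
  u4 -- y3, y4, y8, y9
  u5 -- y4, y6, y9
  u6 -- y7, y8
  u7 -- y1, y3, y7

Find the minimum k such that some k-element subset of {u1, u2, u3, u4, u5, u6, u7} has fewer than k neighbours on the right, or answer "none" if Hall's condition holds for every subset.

A matching saturating every left vertex exists, for instance u1→y1, u2→y5, u3→y4, u4→y8, u5→y6, u6→y7, u7→y3.
By Hall's marriage theorem, this means |N(S)| ≥ |S| for every subset S, so no violating subset exists.

none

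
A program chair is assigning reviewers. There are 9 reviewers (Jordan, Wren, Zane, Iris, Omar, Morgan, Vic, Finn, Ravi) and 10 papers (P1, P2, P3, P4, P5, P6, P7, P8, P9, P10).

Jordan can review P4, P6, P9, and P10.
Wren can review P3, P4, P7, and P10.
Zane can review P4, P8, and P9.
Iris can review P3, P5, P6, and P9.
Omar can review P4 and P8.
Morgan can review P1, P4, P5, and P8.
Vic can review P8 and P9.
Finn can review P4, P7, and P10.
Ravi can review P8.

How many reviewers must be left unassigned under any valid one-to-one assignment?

1

For example, pair Jordan–P6, Wren–P10, Zane–P8, Iris–P5, Omar–P4, Morgan–P1, Vic–P9, Finn–P7.
The set {Zane, Omar, Vic, Ravi} has only 3 neighbours ({P4, P8, P9}), so by Hall's theorem at most 8 of the 9 reviewers can be matched.
That matches 8 of the 9, leaving 1 unmatched; no matching can do better.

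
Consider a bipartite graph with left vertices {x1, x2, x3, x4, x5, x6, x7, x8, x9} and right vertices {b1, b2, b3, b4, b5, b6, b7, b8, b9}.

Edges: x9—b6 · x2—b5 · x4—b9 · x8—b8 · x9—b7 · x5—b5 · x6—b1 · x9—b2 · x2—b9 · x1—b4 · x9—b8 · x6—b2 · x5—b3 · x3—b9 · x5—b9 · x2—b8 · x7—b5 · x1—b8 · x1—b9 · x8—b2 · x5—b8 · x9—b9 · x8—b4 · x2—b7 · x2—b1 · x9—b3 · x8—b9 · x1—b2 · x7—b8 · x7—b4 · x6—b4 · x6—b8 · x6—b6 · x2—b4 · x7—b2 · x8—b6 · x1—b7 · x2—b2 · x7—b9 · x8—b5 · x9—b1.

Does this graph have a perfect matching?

No

The set {x3, x4} has only 1 neighbour ({b9}), so by Hall's theorem at most 8 of the 9 left vertices can be matched.
Hence no matching covers every left vertex.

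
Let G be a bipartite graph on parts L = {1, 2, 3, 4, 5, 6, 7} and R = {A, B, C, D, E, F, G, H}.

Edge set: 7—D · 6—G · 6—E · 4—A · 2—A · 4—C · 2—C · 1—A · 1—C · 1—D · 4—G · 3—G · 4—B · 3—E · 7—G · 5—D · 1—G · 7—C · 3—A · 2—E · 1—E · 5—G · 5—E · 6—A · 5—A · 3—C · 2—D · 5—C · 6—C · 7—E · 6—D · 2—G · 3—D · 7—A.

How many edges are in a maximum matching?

6

For example, pair 1-C, 2-D, 3-E, 4-B, 5-A, 6-G.
The set {1, 2, 3, 5, 6, 7} has only 5 neighbours ({A, C, D, E, G}), so by Hall's theorem at most 6 of the 7 left vertices can be matched.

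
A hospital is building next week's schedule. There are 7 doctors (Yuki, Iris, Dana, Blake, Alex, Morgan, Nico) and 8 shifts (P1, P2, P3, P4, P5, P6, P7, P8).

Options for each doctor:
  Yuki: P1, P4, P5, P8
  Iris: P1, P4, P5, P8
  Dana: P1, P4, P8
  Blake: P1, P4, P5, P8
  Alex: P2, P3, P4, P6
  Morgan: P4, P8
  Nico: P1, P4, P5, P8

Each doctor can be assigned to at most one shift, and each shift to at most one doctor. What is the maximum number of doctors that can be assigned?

One maximum matching: Yuki→P4, Iris→P5, Dana→P8, Blake→P1, Alex→P6.
The set {Yuki, Iris, Dana, Blake, Morgan, Nico} has only 4 neighbours ({P1, P4, P5, P8}), so by Hall's theorem at most 5 of the 7 doctors can be matched.

5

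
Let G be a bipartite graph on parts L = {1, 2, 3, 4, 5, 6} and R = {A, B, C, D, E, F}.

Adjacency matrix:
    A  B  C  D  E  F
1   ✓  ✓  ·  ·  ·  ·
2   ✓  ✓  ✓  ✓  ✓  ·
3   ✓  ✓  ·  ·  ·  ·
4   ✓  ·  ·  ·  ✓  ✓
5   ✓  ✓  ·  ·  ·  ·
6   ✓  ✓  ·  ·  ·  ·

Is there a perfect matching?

No

The set {1, 3, 5, 6} has only 2 neighbours ({A, B}), so by Hall's theorem at most 4 of the 6 left vertices can be matched.
Hence no matching covers every left vertex.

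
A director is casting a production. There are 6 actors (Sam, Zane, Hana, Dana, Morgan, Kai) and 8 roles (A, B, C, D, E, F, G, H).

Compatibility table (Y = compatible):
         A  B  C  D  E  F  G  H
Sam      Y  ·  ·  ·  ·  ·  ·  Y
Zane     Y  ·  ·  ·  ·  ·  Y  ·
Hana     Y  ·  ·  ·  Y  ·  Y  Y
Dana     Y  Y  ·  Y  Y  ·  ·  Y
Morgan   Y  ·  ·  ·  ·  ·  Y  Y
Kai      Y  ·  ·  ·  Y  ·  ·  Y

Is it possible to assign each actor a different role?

No

The set {Sam, Zane, Hana, Morgan, Kai} has only 4 neighbours ({A, E, G, H}), so by Hall's theorem at most 5 of the 6 actors can be matched.
Hence no matching covers every actor.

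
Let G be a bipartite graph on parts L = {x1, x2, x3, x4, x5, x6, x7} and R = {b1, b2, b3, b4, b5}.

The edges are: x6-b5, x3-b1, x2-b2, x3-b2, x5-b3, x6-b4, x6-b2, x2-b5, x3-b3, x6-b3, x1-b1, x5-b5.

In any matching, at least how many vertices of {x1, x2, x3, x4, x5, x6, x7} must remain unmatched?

2

A valid assignment of size 5: x1→b1, x2→b5, x3→b2, x5→b3, x6→b4.
The set {x4, x7} has only 0 neighbours (∅), so by Hall's theorem at most 5 of the 7 left vertices can be matched.
That matches 5 of the 7, leaving 2 unmatched; no matching can do better.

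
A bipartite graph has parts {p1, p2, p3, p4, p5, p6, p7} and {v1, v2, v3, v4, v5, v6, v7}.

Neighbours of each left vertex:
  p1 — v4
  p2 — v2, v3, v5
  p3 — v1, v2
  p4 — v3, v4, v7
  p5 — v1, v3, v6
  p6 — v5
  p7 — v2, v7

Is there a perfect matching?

One maximum matching: p1–v4, p2–v3, p3–v1, p4–v7, p5–v6, p6–v5, p7–v2.
Every left vertex is matched, so this is a perfect matching.

Yes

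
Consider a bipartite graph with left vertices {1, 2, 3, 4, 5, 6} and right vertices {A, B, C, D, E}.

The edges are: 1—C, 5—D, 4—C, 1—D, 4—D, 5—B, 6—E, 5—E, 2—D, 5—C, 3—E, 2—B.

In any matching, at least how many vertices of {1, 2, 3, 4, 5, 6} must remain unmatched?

2

For example, pair 1-D, 2-B, 3-E, 4-C.
The set {1, 2, 3, 4, 5, 6} has only 4 neighbours ({B, C, D, E}), so by Hall's theorem at most 4 of the 6 left vertices can be matched.
That matches 4 of the 6, leaving 2 unmatched; no matching can do better.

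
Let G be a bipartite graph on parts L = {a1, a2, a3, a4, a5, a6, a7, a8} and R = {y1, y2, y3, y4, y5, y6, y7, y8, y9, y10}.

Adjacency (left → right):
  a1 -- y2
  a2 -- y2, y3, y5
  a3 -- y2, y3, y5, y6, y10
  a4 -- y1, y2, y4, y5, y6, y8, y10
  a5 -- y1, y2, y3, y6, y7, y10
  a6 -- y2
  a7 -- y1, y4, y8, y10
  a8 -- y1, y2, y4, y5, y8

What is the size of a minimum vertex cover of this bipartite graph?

7

The 7 edges a1–y2, a2–y5, a3–y3, a4–y6, a5–y7, a7–y1, a8–y4 form a matching, so any vertex cover needs at least 7 vertices (one per matched edge).
Conversely {a2, a3, a4, a5, a7, a8, y2} meets every edge and has exactly 7 vertices, so 7 is optimal.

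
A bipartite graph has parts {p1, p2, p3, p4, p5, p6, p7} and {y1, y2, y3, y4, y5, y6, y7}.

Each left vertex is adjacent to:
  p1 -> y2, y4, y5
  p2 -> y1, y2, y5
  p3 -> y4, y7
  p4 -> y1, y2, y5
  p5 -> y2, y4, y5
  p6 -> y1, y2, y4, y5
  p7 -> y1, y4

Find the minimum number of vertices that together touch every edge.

A maximum matching has 5 edges (e.g. p1–y4, p2–y1, p3–y7, p4–y5, p5–y2).
By König's theorem the minimum vertex cover has the same size. One such cover is {p3, y1, y2, y4, y5}.

5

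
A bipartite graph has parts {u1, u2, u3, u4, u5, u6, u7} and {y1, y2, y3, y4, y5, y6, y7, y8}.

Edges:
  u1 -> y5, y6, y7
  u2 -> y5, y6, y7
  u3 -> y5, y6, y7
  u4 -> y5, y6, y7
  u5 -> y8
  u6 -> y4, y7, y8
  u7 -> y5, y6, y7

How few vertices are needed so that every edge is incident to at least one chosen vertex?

5

A maximum matching has 5 edges (e.g. u1–y5, u2–y6, u3–y7, u5–y8, u6–y4).
By König's theorem the minimum vertex cover has the same size. One such cover is {u5, u6, y5, y6, y7}.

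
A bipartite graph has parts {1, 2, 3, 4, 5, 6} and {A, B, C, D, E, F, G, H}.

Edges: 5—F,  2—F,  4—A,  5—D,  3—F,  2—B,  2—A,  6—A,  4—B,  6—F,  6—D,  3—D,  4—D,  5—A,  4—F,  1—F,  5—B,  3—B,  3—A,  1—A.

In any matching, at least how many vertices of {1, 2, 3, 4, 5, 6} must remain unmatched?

A valid assignment of size 4: 1-A, 2-F, 3-D, 4-B.
The set {1, 2, 3, 4, 5, 6} has only 4 neighbours ({A, B, D, F}), so by Hall's theorem at most 4 of the 6 left vertices can be matched.
That matches 4 of the 6, leaving 2 unmatched; no matching can do better.

2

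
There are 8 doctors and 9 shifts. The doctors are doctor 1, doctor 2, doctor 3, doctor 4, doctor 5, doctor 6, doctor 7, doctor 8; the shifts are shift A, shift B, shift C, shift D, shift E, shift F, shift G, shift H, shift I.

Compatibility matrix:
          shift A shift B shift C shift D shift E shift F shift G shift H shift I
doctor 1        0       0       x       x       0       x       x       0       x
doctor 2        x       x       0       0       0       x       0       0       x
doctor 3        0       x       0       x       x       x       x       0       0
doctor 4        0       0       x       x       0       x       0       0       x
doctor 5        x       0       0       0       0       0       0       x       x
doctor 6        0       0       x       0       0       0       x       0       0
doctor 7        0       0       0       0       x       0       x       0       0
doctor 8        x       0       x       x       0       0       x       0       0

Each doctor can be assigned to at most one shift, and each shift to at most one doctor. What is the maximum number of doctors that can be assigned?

8

For example, pair doctor 1→shift F, doctor 2→shift A, doctor 3→shift D, doctor 4→shift I, doctor 5→shift H, doctor 6→shift C, doctor 7→shift E, doctor 8→shift G.
This saturates every doctor, so 8 is the maximum.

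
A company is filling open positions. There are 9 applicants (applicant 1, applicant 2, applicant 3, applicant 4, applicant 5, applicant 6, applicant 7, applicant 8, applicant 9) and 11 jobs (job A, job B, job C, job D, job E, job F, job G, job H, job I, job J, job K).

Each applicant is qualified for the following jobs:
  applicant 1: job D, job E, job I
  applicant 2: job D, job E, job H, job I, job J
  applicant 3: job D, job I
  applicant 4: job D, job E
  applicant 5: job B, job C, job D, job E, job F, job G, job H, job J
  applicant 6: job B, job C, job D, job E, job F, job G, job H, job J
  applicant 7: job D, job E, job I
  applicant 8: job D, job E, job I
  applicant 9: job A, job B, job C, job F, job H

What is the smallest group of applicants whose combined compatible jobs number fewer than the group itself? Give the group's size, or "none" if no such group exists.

Take S = {applicant 1, applicant 3, applicant 4, applicant 7}. Its neighbourhood is {job D, job E, job I}, so |N(S)| = 3 < |S| = 4.
Every subset of size less than 4 has at least as many neighbours as members, so 4 is the minimum.

4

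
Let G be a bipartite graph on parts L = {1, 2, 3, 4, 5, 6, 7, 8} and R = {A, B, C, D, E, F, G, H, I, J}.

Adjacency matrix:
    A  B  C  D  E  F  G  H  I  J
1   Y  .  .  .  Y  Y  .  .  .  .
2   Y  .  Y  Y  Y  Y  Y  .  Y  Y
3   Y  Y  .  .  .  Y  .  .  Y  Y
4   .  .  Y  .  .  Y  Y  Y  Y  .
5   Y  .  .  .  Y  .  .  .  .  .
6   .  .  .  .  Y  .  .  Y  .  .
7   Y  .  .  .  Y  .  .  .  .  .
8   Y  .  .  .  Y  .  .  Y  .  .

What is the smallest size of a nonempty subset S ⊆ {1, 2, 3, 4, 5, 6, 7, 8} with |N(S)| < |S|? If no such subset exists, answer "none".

4

Take S = {5, 6, 7, 8}. Its neighbourhood is {A, E, H}, so |N(S)| = 3 < |S| = 4.
Every subset of size less than 4 has at least as many neighbours as members, so 4 is the minimum.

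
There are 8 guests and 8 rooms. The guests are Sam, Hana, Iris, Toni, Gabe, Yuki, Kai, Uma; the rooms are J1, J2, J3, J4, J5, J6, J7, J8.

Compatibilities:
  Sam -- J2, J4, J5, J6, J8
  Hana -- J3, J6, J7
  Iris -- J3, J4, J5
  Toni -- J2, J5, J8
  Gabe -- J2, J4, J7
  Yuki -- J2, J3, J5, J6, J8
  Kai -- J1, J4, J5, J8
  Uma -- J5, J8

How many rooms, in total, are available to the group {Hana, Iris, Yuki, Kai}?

8

The union of neighbours of {Hana, Iris, Yuki, Kai} is {J1, J2, J3, J4, J5, J6, J7, J8}, which has 8 elements.
Since |N(S)| = 8 ≥ |S| = 4, Hall's condition holds for this subset.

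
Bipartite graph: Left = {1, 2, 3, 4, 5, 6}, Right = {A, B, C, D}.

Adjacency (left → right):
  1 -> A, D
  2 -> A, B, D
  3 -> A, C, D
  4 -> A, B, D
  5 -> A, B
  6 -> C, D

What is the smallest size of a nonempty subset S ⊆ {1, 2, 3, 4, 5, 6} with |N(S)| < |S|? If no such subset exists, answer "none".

Take S = {1, 2, 4, 5}. Its neighbourhood is {A, B, D}, so |N(S)| = 3 < |S| = 4.
Every subset of size less than 4 has at least as many neighbours as members, so 4 is the minimum.

4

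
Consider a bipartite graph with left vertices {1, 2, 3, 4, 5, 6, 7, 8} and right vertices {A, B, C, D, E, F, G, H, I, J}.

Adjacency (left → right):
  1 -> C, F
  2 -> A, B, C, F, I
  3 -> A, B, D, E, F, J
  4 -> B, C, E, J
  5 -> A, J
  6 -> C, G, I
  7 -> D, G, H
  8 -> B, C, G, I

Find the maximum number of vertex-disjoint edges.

8

One maximum matching: 1–F, 2–A, 3–E, 4–C, 5–J, 6–G, 7–D, 8–B.
This saturates every left vertex, so 8 is the maximum.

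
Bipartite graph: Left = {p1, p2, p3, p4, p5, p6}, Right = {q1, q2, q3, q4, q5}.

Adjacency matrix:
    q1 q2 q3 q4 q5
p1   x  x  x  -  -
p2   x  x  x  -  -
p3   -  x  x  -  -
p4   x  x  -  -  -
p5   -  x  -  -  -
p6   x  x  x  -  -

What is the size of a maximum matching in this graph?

3

One maximum matching: p1–q1, p2–q3, p3–q2.
The set {p1, p2, p3, p4, p5, p6} has only 3 neighbours ({q1, q2, q3}), so by Hall's theorem at most 3 of the 6 left vertices can be matched.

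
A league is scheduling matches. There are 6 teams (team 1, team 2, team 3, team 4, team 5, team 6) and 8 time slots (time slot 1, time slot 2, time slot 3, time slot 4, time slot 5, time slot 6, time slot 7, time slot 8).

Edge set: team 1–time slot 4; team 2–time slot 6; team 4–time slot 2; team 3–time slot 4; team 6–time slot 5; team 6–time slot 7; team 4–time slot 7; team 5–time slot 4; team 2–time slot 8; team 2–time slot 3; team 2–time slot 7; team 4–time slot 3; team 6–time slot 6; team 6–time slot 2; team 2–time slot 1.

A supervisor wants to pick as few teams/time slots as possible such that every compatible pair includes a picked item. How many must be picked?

The 4 edges team 1–time slot 4, team 2–time slot 8, team 4–time slot 3, team 6–time slot 2 form a matching, so any vertex cover needs at least 4 vertices (one per matched edge).
Conversely {team 2, team 4, team 6, time slot 4} meets every edge and has exactly 4 vertices, so 4 is optimal.

4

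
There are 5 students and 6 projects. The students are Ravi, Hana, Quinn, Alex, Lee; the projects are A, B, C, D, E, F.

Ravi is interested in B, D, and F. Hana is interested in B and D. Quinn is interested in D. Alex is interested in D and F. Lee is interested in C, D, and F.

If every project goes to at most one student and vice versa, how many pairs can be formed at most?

For example, pair Ravi-F, Hana-B, Quinn-D, Lee-C.
The set {Ravi, Hana, Quinn, Alex} has only 3 neighbours ({B, D, F}), so by Hall's theorem at most 4 of the 5 students can be matched.

4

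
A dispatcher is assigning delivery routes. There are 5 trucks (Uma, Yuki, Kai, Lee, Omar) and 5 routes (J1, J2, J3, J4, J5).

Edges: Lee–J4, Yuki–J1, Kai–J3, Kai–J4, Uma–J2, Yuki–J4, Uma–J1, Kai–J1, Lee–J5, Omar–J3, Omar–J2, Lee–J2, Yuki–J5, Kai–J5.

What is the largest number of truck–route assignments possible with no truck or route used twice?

5

One maximum matching: Uma→J1, Yuki→J4, Kai→J5, Lee→J2, Omar→J3.
All 5 trucks are matched, so no larger matching exists.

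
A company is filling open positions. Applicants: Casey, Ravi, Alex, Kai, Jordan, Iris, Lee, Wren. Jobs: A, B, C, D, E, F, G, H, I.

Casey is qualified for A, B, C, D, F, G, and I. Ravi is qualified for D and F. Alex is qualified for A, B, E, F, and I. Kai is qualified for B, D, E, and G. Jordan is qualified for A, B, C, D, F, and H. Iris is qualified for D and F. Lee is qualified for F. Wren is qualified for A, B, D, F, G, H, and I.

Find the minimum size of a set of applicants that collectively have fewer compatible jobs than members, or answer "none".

Take S = {Ravi, Iris, Lee}. Its neighbourhood is {D, F}, so |N(S)| = 2 < |S| = 3.
Every subset of size less than 3 has at least as many neighbours as members, so 3 is the minimum.

3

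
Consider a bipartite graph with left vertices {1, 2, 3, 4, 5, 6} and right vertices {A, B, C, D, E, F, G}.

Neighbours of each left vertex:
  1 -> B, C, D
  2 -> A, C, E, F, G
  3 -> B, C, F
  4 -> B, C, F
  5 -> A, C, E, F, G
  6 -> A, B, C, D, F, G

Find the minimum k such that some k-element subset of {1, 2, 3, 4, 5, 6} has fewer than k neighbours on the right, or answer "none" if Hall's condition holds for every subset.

none

A matching saturating every left vertex exists, for instance 1→C, 2→E, 3→F, 4→B, 5→A, 6→G.
By Hall's marriage theorem, this means |N(S)| ≥ |S| for every subset S, so no violating subset exists.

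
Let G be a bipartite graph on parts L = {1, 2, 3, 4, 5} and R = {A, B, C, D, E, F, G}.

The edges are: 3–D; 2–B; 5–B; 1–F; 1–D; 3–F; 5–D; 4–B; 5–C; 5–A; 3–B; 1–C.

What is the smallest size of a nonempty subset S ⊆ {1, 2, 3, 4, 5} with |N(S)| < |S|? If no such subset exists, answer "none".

Take S = {2, 4}. Its neighbourhood is {B}, so |N(S)| = 1 < |S| = 2.
No single vertex violates Hall's condition since each has at least one neighbour, so 2 is the minimum.

2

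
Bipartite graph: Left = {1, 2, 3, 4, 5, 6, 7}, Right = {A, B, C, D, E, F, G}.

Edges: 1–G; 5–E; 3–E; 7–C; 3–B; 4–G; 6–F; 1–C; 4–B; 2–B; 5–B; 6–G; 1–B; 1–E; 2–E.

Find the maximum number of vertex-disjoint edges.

5

For example, pair 1-C, 2-E, 3-B, 4-G, 6-F.
The set {1, 2, 3, 4, 5, 7} has only 4 neighbours ({B, C, E, G}), so by Hall's theorem at most 5 of the 7 left vertices can be matched.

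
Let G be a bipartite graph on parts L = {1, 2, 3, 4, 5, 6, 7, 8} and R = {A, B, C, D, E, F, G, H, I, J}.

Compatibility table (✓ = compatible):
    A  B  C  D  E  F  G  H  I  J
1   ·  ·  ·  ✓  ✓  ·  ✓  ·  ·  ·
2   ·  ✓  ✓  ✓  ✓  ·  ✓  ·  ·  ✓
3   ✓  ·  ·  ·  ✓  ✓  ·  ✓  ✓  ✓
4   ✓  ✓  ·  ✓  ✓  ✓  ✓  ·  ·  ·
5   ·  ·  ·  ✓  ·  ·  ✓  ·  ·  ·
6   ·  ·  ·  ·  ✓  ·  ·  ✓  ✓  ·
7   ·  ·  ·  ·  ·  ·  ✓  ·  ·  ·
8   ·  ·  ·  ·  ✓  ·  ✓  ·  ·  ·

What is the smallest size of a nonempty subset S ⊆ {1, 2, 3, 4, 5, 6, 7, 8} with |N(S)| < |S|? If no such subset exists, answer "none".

4

Take S = {1, 5, 7, 8}. Its neighbourhood is {D, E, G}, so |N(S)| = 3 < |S| = 4.
Every subset of size less than 4 has at least as many neighbours as members, so 4 is the minimum.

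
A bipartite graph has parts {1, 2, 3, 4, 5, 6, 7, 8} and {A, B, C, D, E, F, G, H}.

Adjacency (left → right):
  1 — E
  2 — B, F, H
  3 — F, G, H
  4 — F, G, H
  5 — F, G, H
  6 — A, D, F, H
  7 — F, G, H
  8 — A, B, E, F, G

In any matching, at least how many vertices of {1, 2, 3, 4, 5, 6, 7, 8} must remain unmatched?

1

For example, pair 1–E, 2–B, 3–H, 4–G, 5–F, 6–D, 8–A.
The set {3, 4, 5, 7} has only 3 neighbours ({F, G, H}), so by Hall's theorem at most 7 of the 8 left vertices can be matched.
That matches 7 of the 8, leaving 1 unmatched; no matching can do better.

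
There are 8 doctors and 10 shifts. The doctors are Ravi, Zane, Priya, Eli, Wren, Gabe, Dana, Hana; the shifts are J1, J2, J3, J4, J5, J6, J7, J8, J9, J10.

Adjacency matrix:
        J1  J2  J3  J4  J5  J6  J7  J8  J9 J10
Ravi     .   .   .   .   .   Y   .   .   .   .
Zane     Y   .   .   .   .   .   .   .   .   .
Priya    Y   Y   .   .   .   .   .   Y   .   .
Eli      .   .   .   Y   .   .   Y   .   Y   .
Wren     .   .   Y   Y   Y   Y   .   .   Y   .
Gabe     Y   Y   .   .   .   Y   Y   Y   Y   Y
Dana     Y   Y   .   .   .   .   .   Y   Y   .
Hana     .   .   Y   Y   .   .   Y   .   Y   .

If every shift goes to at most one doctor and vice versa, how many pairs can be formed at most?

A valid assignment of size 8: Ravi→J6, Zane→J1, Priya→J2, Eli→J4, Wren→J3, Gabe→J7, Dana→J8, Hana→J9.
All 8 doctors are matched, so no larger matching exists.

8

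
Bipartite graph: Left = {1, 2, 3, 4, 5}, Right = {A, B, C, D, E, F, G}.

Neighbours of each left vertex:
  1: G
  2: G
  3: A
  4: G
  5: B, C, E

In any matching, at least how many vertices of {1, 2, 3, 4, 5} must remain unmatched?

2

A valid assignment of size 3: 1-G, 3-A, 5-B.
The set {1, 2, 4} has only 1 neighbour ({G}), so by Hall's theorem at most 3 of the 5 left vertices can be matched.
That matches 3 of the 5, leaving 2 unmatched; no matching can do better.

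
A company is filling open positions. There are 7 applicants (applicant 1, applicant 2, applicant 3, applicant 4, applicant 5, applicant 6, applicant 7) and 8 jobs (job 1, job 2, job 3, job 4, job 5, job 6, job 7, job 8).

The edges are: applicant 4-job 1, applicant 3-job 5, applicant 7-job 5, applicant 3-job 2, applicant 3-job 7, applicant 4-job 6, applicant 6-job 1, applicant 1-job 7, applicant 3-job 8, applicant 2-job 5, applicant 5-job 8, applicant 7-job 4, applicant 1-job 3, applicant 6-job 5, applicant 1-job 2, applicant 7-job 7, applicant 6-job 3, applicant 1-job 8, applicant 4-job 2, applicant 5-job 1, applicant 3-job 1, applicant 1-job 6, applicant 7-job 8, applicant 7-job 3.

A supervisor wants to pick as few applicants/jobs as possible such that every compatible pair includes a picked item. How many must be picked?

7

{applicant 1, applicant 2, applicant 3, applicant 4, applicant 5, applicant 6, applicant 7} is a vertex cover of size 7: every edge has an endpoint in this set.
No smaller cover exists because applicant 1–job 2, applicant 2–job 5, applicant 3–job 1, applicant 4–job 6, applicant 5–job 8, applicant 6–job 3, applicant 7–job 7 is a matching of size 7, and a cover must include an endpoint of each of these disjoint edges (König's theorem).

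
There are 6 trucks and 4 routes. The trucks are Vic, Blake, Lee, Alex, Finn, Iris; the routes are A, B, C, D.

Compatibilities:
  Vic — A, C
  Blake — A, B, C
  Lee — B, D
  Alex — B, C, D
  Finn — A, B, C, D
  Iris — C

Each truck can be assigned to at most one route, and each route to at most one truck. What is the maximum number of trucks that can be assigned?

4

For example, pair Vic–A, Blake–C, Lee–D, Alex–B.
The set {Vic, Blake, Lee, Alex, Finn, Iris} has only 4 neighbours ({A, B, C, D}), so by Hall's theorem at most 4 of the 6 trucks can be matched.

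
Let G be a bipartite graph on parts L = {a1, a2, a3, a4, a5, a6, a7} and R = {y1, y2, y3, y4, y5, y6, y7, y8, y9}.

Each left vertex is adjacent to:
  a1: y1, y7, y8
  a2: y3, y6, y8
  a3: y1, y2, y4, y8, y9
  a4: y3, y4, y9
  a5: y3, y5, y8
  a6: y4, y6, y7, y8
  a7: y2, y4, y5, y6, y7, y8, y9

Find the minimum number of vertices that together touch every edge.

7

{a1, a2, a3, a4, a5, a6, a7} is a vertex cover of size 7: every edge has an endpoint in this set.
No smaller cover exists because a1–y1, a2–y3, a3–y9, a4–y4, a5–y5, a6–y8, a7–y7 is a matching of size 7, and a cover must include an endpoint of each of these disjoint edges (König's theorem).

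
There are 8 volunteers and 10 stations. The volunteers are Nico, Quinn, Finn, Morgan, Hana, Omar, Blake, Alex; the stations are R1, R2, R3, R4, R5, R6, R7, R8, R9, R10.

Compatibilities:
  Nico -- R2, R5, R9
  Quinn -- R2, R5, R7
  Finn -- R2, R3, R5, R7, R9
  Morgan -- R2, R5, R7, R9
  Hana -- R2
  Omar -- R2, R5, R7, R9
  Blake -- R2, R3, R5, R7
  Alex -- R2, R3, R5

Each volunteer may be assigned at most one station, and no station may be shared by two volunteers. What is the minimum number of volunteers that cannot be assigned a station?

3

For example, pair Nico–R9, Quinn–R5, Finn–R3, Morgan–R7, Hana–R2.
The set {Nico, Quinn, Finn, Morgan, Hana, Omar, Blake, Alex} has only 5 neighbours ({R2, R3, R5, R7, R9}), so by Hall's theorem at most 5 of the 8 volunteers can be matched.
That matches 5 of the 8, leaving 3 unmatched; no matching can do better.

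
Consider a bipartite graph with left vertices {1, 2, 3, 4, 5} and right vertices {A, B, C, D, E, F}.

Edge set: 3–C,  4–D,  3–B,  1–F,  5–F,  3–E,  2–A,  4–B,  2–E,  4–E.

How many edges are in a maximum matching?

A valid assignment of size 4: 1–F, 2–A, 3–E, 4–B.
The set {1, 5} has only 1 neighbour ({F}), so by Hall's theorem at most 4 of the 5 left vertices can be matched.

4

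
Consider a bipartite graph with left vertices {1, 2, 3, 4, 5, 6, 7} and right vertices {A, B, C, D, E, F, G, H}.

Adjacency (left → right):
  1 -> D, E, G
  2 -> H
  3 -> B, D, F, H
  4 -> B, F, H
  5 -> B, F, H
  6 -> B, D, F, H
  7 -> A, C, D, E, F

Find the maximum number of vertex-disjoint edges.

6

A valid assignment of size 6: 1-E, 2-H, 3-D, 4-F, 5-B, 7-A.
The set {2, 3, 4, 5, 6} has only 4 neighbours ({B, D, F, H}), so by Hall's theorem at most 6 of the 7 left vertices can be matched.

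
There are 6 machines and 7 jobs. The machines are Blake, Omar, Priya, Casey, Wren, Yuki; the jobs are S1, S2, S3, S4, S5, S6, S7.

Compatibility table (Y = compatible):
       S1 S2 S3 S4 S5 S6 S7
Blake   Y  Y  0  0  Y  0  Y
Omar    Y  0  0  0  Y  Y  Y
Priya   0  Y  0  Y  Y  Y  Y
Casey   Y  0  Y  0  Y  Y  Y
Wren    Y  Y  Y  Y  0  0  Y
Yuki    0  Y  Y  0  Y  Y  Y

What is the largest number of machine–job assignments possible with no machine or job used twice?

6

A valid assignment of size 6: Blake→S1, Omar→S6, Priya→S4, Casey→S3, Wren→S7, Yuki→S2.
All 6 machines are matched, so no larger matching exists.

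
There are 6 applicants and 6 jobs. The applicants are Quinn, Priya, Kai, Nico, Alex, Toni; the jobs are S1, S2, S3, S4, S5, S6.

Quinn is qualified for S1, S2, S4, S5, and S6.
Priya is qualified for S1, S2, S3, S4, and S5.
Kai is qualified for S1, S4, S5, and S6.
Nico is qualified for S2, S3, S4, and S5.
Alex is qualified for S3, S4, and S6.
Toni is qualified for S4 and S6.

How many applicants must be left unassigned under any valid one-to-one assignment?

One maximum matching: Quinn-S5, Priya-S2, Kai-S1, Nico-S3, Alex-S6, Toni-S4.
This saturates every applicant, so 6 is the maximum.
That matches 6 of the 6, leaving 0 unmatched; no matching can do better.

0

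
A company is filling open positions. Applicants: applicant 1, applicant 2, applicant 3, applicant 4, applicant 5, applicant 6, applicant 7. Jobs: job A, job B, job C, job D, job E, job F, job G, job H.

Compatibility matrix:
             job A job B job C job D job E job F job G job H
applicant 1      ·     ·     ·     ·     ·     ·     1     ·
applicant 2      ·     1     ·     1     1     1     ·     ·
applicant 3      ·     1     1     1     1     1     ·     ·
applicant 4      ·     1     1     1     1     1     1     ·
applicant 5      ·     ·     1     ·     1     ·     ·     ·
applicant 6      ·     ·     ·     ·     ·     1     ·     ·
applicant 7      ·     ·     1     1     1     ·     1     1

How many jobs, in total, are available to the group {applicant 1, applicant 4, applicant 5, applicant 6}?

The union of neighbours of {applicant 1, applicant 4, applicant 5, applicant 6} is {job B, job C, job D, job E, job F, job G}, which has 6 elements.
Since |N(S)| = 6 ≥ |S| = 4, Hall's condition holds for this subset.

6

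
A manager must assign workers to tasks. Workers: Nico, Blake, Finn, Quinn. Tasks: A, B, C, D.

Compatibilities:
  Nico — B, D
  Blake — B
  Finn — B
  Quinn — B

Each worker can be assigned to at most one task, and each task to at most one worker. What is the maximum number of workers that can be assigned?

2

For example, pair Nico-D, Blake-B.
The set {Blake, Finn, Quinn} has only 1 neighbour ({B}), so by Hall's theorem at most 2 of the 4 workers can be matched.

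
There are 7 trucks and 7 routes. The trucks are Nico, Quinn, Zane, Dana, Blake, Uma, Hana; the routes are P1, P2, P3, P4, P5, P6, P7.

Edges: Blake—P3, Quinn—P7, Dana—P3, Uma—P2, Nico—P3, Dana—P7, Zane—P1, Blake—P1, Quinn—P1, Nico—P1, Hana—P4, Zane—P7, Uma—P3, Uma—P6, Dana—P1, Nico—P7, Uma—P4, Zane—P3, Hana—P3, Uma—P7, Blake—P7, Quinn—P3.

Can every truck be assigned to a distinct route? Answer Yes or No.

No

The set {Nico, Quinn, Zane, Dana, Blake} has only 3 neighbours ({P1, P3, P7}), so by Hall's theorem at most 5 of the 7 trucks can be matched.
Hence no matching covers every truck.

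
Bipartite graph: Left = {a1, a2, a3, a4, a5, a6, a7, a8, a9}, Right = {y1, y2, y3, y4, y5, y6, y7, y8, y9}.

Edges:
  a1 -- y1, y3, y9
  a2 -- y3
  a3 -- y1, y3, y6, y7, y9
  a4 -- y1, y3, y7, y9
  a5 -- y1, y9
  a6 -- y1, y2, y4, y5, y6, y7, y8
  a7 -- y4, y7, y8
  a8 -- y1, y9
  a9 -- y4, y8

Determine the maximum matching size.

8

A valid assignment of size 8: a1–y9, a2–y3, a3–y6, a4–y7, a5–y1, a6–y2, a7–y4, a9–y8.
The set {a1, a2, a5, a8} has only 3 neighbours ({y1, y3, y9}), so by Hall's theorem at most 8 of the 9 left vertices can be matched.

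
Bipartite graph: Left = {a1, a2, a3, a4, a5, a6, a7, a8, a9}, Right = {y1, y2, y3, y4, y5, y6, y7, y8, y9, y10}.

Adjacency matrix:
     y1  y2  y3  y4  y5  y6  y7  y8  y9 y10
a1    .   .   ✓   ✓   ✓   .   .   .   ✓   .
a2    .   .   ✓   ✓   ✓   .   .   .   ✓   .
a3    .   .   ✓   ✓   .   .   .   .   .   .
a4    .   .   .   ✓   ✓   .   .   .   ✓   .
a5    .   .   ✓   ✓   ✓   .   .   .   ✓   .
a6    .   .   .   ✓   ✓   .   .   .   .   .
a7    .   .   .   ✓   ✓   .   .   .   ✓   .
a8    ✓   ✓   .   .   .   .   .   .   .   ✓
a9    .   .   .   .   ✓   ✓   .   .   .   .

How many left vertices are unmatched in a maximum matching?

A valid assignment of size 6: a1–y9, a2–y5, a3–y3, a4–y4, a8–y1, a9–y6.
The set {a1, a2, a3, a4, a5, a6, a7} has only 4 neighbours ({y3, y4, y5, y9}), so by Hall's theorem at most 6 of the 9 left vertices can be matched.
That matches 6 of the 9, leaving 3 unmatched; no matching can do better.

3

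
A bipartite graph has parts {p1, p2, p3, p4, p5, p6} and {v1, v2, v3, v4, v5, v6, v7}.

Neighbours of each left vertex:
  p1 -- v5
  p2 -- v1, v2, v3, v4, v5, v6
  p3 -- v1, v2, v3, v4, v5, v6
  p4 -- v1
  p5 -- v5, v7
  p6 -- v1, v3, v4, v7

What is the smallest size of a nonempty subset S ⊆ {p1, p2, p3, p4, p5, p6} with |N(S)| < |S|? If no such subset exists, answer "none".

none

A matching saturating every left vertex exists, for instance p1→v5, p2→v2, p3→v3, p4→v1, p5→v7, p6→v4.
By Hall's marriage theorem, this means |N(S)| ≥ |S| for every subset S, so no violating subset exists.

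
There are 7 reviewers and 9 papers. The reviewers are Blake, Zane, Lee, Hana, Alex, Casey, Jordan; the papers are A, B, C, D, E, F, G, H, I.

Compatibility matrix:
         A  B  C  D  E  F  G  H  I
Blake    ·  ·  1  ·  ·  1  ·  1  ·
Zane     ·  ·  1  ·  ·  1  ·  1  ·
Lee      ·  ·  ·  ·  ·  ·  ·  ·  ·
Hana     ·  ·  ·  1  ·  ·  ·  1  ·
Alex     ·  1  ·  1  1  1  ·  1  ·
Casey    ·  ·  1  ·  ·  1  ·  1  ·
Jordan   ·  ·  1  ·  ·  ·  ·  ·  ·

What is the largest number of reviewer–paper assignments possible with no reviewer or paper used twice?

One maximum matching: Blake-H, Zane-C, Hana-D, Alex-E, Casey-F.
The set {Blake, Zane, Lee, Casey, Jordan} has only 3 neighbours ({C, F, H}), so by Hall's theorem at most 5 of the 7 reviewers can be matched.

5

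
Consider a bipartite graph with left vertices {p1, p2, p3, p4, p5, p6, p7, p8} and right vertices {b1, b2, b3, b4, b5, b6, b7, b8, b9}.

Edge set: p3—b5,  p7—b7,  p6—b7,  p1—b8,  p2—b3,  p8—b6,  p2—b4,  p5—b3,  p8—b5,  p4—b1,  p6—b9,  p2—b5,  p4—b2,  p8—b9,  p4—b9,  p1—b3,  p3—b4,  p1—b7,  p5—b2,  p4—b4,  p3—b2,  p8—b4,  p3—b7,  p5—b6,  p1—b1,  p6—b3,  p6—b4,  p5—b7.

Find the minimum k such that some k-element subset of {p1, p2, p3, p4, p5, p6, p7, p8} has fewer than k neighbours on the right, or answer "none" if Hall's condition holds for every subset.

A matching saturating every left vertex exists, for instance p1→b8, p2→b3, p3→b4, p4→b2, p5→b6, p6→b9, p7→b7, p8→b5.
By Hall's marriage theorem, this means |N(S)| ≥ |S| for every subset S, so no violating subset exists.

none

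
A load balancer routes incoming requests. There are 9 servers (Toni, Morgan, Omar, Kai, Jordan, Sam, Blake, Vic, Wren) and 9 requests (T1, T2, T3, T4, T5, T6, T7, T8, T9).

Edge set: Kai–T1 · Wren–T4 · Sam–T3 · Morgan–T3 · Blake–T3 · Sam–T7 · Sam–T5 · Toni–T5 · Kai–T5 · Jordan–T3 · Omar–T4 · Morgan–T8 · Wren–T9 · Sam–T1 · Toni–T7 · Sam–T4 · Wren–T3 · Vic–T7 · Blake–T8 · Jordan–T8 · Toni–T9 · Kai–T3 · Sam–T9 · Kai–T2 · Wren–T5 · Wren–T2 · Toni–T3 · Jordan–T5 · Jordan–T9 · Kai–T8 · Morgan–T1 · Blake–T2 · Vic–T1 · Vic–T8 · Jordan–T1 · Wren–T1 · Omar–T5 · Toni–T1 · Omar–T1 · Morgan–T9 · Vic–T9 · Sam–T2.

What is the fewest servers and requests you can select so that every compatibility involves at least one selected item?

A maximum matching has 8 edges (e.g. Toni–T7, Morgan–T8, Omar–T1, Kai–T5, Jordan–T3, Sam–T4, Blake–T2, Vic–T9).
By König's theorem the minimum vertex cover has the same size. One such cover is {T1, T2, T3, T4, T5, T7, T8, T9}.

8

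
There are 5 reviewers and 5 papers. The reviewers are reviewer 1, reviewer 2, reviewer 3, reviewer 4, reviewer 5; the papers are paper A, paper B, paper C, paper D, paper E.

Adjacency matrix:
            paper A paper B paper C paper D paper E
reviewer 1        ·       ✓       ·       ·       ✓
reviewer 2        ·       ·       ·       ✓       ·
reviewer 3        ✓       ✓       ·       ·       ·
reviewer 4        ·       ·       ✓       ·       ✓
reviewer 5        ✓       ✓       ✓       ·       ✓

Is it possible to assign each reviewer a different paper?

Yes

A valid assignment of size 5: reviewer 1→paper B, reviewer 2→paper D, reviewer 3→paper A, reviewer 4→paper E, reviewer 5→paper C.
Every reviewer is matched, so this is a perfect matching.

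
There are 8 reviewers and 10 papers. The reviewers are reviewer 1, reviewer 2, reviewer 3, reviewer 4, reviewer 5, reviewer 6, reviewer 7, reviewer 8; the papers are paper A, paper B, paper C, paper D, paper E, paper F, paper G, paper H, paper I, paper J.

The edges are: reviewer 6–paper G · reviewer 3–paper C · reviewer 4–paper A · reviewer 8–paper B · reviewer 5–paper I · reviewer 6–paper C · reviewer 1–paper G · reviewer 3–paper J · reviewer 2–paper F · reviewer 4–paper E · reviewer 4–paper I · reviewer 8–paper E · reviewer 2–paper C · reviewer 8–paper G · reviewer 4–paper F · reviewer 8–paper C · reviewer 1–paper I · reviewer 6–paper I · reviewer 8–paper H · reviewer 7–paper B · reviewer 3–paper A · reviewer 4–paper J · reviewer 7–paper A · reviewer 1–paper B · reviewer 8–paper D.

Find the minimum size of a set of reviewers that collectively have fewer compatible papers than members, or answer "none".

none

A matching saturating every reviewer exists, for instance reviewer 1→paper G, reviewer 2→paper F, reviewer 3→paper J, reviewer 4→paper E, reviewer 5→paper I, reviewer 6→paper C, reviewer 7→paper A, reviewer 8→paper B.
By Hall's marriage theorem, this means |N(S)| ≥ |S| for every subset S, so no violating subset exists.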